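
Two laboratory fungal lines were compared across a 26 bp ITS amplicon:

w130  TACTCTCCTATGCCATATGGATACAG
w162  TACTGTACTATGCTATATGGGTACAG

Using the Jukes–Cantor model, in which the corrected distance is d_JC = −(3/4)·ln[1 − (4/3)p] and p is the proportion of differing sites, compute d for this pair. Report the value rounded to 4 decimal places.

0.1722

Differing sites — 5:C/G; 7:C/A; 14:C/T; 21:A/G.
p = 4/26 = 0.153846.
d = −0.75 · ln(1 − (4/3)·0.153846) = −0.75 · ln(0.794872) = −0.75 · (-0.229574) = 0.1722.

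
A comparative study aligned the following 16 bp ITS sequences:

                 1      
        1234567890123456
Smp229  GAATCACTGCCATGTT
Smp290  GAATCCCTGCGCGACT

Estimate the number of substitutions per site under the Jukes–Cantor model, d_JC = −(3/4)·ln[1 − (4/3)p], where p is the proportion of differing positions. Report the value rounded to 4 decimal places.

0.5199

Differing sites — 6:A/C; 11:C/G; 12:A/C; 13:T/G; 14:G/A; 15:T/C.
p = 6/16 = 0.375000.
d = −0.75 · ln(1 − (4/3)·0.375000) = −0.75 · ln(0.500000) = −0.75 · (-0.693147) = 0.5199.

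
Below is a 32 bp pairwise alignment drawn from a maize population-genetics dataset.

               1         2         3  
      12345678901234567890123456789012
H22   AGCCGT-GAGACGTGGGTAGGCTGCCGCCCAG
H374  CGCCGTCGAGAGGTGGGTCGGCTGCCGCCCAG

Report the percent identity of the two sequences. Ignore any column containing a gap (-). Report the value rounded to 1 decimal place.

90.3%

Excluding the 1 gap column leaves 31 comparable sites.
The sequences differ at positions 1 (A/C), 12 (C/G), 19 (A/C).
28 of the 31 comparable sites match, so the percent identity is 28/31 × 100 = 90.3%.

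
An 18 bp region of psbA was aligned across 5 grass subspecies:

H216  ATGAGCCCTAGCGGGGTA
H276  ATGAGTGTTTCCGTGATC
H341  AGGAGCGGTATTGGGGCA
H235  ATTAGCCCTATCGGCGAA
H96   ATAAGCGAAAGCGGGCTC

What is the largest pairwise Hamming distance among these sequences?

Pairwise Hamming distances:
  H216 vs H276: 8
  H216 vs H341: 6
  H216 vs H235: 4
  H216 vs H96: 6
  H276 vs H341: 10
  H276 vs H235: 11
  H276 vs H96: 8
  H341 vs H235: 7
  H341 vs H96: 9
  H235 vs H96: 9
The largest is 11, between H276 and H235.

11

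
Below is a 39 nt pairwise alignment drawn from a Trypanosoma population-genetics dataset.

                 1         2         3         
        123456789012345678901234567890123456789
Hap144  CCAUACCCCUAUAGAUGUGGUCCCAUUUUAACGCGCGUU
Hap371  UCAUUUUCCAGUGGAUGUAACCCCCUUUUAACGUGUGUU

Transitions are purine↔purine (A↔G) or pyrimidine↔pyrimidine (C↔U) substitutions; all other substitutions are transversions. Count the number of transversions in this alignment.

3

Differing sites — 1:C/U (Ti); 5:A/U (Tv); 6:C/U (Ti); 7:C/U (Ti); 10:U/A (Tv); 11:A/G (Ti); 13:A/G (Ti); 19:G/A (Ti); 20:G/A (Ti); 21:U/C (Ti); 25:A/C (Tv); 34:C/U (Ti); 36:C/U (Ti).
Of the 13 differences, 10 transitions and 3 transversions, so the answer is 3.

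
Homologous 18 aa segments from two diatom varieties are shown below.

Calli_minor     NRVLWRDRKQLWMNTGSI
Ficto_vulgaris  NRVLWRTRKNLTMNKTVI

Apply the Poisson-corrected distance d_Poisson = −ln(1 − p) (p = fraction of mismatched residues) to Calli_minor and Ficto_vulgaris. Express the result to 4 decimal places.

The sequences differ at positions 7 (D/T), 10 (Q/N), 12 (W/T), 15 (T/K), 16 (G/T), 17 (S/V).
p = 6/18 = 0.333333.
d = −ln(1 − 0.333333) = −ln(0.666667) = 0.4055.

0.4055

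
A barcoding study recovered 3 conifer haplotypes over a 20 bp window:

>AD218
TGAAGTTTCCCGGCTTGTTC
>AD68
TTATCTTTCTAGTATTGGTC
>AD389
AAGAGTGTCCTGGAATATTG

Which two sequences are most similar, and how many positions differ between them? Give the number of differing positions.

8

Pairwise Hamming distances:
  AD218 vs AD68: 8
  AD218 vs AD389: 9
  AD68 vs AD389: 13
The smallest is 8, between AD218 and AD68.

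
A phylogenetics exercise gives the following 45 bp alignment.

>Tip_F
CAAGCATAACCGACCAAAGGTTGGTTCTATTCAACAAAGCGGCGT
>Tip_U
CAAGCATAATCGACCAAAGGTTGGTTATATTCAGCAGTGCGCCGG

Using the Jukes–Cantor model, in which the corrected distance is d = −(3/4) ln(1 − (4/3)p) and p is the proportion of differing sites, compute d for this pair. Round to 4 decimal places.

0.1743

Mismatches occur at site 10 (C→T), site 27 (C→A), site 34 (A→G), site 37 (A→G), site 38 (A→T), site 42 (G→C), site 45 (T→G).
p = 7/45 = 0.155556.
d = −0.75 · ln(1 − (4/3)·0.155556) = −0.75 · ln(0.792592) = −0.75 · (-0.232447) = 0.1743.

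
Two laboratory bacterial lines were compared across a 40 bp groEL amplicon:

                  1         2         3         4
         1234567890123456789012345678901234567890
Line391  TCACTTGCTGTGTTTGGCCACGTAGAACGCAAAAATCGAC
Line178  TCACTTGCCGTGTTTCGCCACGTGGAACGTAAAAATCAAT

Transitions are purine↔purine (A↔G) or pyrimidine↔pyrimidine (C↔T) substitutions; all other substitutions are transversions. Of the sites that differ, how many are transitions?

5

The sequences differ at positions 9 (T/C, transition), 16 (G/C, transversion), 24 (A/G, transition), 30 (C/T, transition), 38 (G/A, transition), 40 (C/T, transition).
Of the 6 differences, 5 transitions and 1 transversion, so the answer is 5.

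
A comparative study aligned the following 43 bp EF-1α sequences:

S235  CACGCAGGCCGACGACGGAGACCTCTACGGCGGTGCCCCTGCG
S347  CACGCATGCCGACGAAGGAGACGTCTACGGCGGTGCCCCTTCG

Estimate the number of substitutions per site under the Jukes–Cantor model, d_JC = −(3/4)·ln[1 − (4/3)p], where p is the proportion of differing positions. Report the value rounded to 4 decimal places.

Mismatches occur at site 7 (G/T), site 16 (C/A), site 23 (C/G), site 41 (G/T).
p = 4/43 = 0.093023.
d = −0.75 · ln(1 − (4/3)·0.093023) = −0.75 · ln(0.875969) = −0.75 · (-0.132425) = 0.0993.

0.0993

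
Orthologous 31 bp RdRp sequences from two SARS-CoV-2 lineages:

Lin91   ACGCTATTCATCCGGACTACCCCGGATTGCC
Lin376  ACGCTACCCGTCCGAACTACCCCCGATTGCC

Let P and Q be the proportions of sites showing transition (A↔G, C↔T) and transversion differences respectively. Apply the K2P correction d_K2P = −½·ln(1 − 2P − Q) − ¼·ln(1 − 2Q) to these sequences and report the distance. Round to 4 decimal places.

0.1881

Mismatches occur at site 7 (T→C, transition), site 8 (T→C, transition), site 10 (A→G, transition), site 15 (G→A, transition), site 24 (G→C, transversion).
Of the 5 differences, 4 transitions and 1 transversion over 31 sites: P = 4/31 = 0.129032, Q = 1/31 = 0.032258.
d = −0.5·ln(0.709678) − 0.25·ln(0.935484) = −0.5·(-0.342944) − 0.25·(-0.066691) = 0.1881.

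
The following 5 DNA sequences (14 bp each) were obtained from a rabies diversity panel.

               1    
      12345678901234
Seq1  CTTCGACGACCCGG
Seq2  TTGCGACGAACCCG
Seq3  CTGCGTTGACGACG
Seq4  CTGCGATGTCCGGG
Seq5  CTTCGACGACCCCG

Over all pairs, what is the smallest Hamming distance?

Pairwise Hamming distances:
  Seq1 vs Seq2: 4
  Seq1 vs Seq3: 6
  Seq1 vs Seq4: 4
  Seq1 vs Seq5: 1
  Seq2 vs Seq3: 6
  Seq2 vs Seq4: 6
  Seq2 vs Seq5: 3
  Seq3 vs Seq4: 5
  Seq3 vs Seq5: 5
  Seq4 vs Seq5: 5
The smallest is 1, between Seq1 and Seq5.

1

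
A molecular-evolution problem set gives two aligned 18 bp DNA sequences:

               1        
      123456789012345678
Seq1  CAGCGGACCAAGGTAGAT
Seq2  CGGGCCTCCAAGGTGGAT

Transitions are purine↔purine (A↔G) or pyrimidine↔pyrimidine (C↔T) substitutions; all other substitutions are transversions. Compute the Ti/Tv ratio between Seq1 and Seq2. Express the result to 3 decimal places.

0.500

The sequences differ at positions 2 (A/G, transition), 4 (C/G, transversion), 5 (G/C, transversion), 6 (G/C, transversion), 7 (A/T, transversion), 15 (A/G, transition).
Of the 6 differences, 2 transitions and 4 transversions, so Ti/Tv = 2/4 = 0.500.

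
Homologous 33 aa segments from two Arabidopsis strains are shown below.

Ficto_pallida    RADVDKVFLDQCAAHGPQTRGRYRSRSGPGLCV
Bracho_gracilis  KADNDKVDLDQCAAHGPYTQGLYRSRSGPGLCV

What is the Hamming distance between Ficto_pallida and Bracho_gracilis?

6

Mismatches occur at site 1 (R→K), site 4 (V→N), site 8 (F→D), site 18 (Q→Y), site 20 (R→Q), site 22 (R→L).
That gives 6 mismatches out of 33 aligned sites, so the Hamming distance is 6.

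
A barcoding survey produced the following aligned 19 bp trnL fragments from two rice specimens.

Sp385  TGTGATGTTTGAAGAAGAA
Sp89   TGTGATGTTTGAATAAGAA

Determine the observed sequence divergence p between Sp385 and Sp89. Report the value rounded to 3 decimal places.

Differing sites — 14:G/T.
There are 1 differences over 19 sites, so p = 1/19 = 0.053.

0.053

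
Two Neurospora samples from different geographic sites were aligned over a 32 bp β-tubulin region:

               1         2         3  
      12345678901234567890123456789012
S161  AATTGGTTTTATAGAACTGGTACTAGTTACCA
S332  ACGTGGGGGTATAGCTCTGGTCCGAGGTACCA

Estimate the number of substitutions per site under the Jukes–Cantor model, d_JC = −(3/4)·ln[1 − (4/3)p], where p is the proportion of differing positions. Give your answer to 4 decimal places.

The sequences differ at positions 2 (A/C), 3 (T/G), 7 (T/G), 8 (T/G), 9 (T/G), 15 (A/C), 16 (A/T), 22 (A/C), 24 (T/G), 27 (T/G).
p = 10/32 = 0.312500.
d = −0.75 · ln(1 − (4/3)·0.312500) = −0.75 · ln(0.583333) = −0.75 · (-0.538997) = 0.4042.

0.4042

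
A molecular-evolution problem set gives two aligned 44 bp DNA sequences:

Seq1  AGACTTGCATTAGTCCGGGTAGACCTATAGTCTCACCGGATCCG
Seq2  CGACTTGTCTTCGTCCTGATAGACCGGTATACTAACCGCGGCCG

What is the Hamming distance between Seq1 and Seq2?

14

The sequences differ at positions 1 (A/C), 8 (C/T), 9 (A/C), 12 (A/C), 17 (G/T), 19 (G/A), 26 (T/G), 27 (A/G), 30 (G/T), 31 (T/A), 34 (C/A), 39 (G/C), 40 (A/G), 41 (T/G).
That gives 14 mismatches out of 44 aligned sites, so the Hamming distance is 14.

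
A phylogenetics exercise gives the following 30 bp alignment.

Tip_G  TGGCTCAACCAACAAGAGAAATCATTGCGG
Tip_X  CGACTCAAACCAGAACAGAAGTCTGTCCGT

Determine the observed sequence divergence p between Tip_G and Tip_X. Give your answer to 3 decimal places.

0.367

The sequences differ at positions 1 (T/C), 3 (G/A), 9 (C/A), 11 (A/C), 13 (C/G), 16 (G/C), 21 (A/G), 24 (A/T), 25 (T/G), 27 (G/C), 30 (G/T).
There are 11 differences over 30 sites, so p = 11/30 = 0.367.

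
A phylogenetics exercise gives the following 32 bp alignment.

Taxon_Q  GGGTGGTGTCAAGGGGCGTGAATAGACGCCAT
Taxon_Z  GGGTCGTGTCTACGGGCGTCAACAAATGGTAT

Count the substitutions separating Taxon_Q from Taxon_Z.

The sequences differ at positions 5 (G/C), 11 (A/T), 13 (G/C), 20 (G/C), 23 (T/C), 25 (G/A), 27 (C/T), 29 (C/G), 30 (C/T).
That gives 9 mismatches out of 32 aligned sites, so the Hamming distance is 9.

9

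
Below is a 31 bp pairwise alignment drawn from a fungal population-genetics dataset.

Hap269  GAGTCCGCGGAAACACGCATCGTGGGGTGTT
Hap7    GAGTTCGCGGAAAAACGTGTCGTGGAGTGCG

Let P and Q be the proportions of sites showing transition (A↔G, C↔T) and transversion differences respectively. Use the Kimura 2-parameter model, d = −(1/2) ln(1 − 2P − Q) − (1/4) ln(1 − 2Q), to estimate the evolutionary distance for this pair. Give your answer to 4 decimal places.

0.2793

The sequences differ at positions 5 (C/T, transition), 14 (C/A, transversion), 18 (C/T, transition), 19 (A/G, transition), 26 (G/A, transition), 30 (T/C, transition), 31 (T/G, transversion).
Of the 7 differences, 5 transitions and 2 transversions over 31 sites: P = 5/31 = 0.161290, Q = 2/31 = 0.064516.
d = −0.5·ln(0.612904) − 0.25·ln(0.870968) = −0.5·(-0.489547) − 0.25·(-0.138150) = 0.2793.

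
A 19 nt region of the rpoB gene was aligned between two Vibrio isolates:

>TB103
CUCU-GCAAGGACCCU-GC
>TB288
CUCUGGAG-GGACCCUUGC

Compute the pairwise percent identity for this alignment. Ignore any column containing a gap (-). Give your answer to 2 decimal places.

87.50%

Excluding the 3 gap columns leaves 16 comparable sites.
Differing sites — 7:C/A; 8:A/G.
14 of the 16 comparable sites match, so the percent identity is 14/16 × 100 = 87.50%.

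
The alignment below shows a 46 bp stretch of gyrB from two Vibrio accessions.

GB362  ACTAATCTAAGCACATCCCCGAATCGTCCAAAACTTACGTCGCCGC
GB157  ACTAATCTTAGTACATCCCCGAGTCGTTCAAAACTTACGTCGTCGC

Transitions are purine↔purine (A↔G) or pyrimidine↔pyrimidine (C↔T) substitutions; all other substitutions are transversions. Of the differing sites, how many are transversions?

Mismatches occur at site 9 (A/T, transversion), site 12 (C/T, transition), site 23 (A/G, transition), site 28 (C/T, transition), site 43 (C/T, transition).
Of the 5 differences, 4 transitions and 1 transversion, so the answer is 1.

1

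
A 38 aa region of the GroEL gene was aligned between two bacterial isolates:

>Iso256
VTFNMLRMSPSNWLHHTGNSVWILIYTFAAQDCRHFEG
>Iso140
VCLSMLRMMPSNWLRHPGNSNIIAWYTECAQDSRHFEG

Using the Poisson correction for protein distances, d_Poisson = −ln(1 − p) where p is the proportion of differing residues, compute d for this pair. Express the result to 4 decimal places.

0.4187

Mismatches occur at site 2 (T/C), site 3 (F/L), site 4 (N/S), site 9 (S/M), site 15 (H/R), site 17 (T/P), site 21 (V/N), site 22 (W/I), site 24 (L/A), site 25 (I/W), site 28 (F/E), site 29 (A/C), site 33 (C/S).
p = 13/38 = 0.342105.
d = −ln(1 − 0.342105) = −ln(0.657895) = 0.4187.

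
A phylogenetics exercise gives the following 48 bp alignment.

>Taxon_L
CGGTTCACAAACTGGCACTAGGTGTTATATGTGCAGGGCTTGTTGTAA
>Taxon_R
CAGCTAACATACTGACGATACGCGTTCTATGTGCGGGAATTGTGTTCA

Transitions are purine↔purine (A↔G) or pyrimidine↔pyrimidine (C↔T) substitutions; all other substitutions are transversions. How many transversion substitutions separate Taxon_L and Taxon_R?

9

Mismatches occur at site 2 (G↔A, transition), site 4 (T↔C, transition), site 6 (C↔A, transversion), site 10 (A↔T, transversion), site 15 (G↔A, transition), site 17 (A↔G, transition), site 18 (C↔A, transversion), site 21 (G↔C, transversion), site 23 (T↔C, transition), site 27 (A↔C, transversion), site 35 (A↔G, transition), site 38 (G↔A, transition), site 39 (C↔A, transversion), site 44 (T↔G, transversion), site 45 (G↔T, transversion), site 47 (A↔C, transversion).
Of the 16 differences, 7 transitions and 9 transversions, so the answer is 9.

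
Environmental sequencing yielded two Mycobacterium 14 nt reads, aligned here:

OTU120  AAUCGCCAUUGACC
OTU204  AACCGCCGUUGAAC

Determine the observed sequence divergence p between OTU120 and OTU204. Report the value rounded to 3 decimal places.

0.214

The sequences differ at positions 3 (U/C), 8 (A/G), 13 (C/A).
There are 3 differences over 14 sites, so p = 3/14 = 0.214.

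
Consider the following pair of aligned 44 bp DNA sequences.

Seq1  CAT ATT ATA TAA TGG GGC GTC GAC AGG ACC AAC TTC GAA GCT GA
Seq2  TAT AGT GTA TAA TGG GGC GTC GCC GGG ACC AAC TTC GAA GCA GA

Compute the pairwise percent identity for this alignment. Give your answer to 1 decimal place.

The sequences differ at positions 1 (C/T), 5 (T/G), 7 (A/G), 23 (A/C), 25 (A/G), 42 (T/A).
38 of the 44 sites match, so the percent identity is 38/44 × 100 = 86.4%.

86.4%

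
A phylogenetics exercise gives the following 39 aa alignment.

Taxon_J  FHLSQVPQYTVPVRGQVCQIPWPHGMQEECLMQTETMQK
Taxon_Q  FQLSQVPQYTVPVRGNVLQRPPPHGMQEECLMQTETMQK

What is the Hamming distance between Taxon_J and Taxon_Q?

5

The sequences differ at positions 2 (H/Q), 16 (Q/N), 18 (C/L), 20 (I/R), 22 (W/P).
That gives 5 mismatches out of 39 aligned sites, so the Hamming distance is 5.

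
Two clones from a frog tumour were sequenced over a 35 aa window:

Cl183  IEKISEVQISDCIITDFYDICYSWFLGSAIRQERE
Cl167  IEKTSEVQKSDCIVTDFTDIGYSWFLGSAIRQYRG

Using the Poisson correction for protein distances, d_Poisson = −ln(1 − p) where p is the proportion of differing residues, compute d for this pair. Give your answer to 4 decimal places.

Differing sites — 4:I/T; 9:I/K; 14:I/V; 18:Y/T; 21:C/G; 33:E/Y; 35:E/G.
p = 7/35 = 0.200000.
d = −ln(1 − 0.200000) = −ln(0.800000) = 0.2231.

0.2231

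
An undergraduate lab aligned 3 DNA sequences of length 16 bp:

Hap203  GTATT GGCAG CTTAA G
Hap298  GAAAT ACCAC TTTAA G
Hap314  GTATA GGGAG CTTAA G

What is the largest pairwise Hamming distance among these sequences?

8

Pairwise Hamming distances:
  Hap203 vs Hap298: 6
  Hap203 vs Hap314: 2
  Hap298 vs Hap314: 8
The largest is 8, between Hap298 and Hap314.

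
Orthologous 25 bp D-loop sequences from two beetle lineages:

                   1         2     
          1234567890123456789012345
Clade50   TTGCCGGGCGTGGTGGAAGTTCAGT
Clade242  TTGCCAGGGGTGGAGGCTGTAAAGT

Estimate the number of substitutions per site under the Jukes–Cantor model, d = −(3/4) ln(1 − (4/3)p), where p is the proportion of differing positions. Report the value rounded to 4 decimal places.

Mismatches occur at site 6 (G↔A), site 9 (C↔G), site 14 (T↔A), site 17 (A↔C), site 18 (A↔T), site 21 (T↔A), site 22 (C↔A).
p = 7/25 = 0.280000.
d = −0.75 · ln(1 − (4/3)·0.280000) = −0.75 · ln(0.626667) = −0.75 · (-0.467340) = 0.3505.

0.3505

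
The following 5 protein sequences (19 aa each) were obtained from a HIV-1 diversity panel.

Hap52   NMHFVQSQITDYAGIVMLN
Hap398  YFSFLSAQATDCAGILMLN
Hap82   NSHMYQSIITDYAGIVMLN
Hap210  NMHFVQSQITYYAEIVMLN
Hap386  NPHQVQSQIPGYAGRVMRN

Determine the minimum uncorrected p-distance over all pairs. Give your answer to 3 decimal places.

Pairwise Hamming distances:
  Hap52 vs Hap398: 9
  Hap52 vs Hap82: 4
  Hap52 vs Hap210: 2
  Hap52 vs Hap386: 6
  Hap398 vs Hap82: 11
  Hap398 vs Hap210: 11
  Hap398 vs Hap386: 14
  Hap82 vs Hap210: 6
  Hap82 vs Hap386: 8
  Hap210 vs Hap386: 7
The smallest is 2 mismatches, between Hap52 and Hap210; p = 2/19 = 0.105.

0.105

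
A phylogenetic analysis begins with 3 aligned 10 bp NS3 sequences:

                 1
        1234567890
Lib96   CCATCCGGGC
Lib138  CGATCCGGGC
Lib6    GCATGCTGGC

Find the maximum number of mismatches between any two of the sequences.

Pairwise Hamming distances:
  Lib96 vs Lib138: 1
  Lib96 vs Lib6: 3
  Lib138 vs Lib6: 4
The largest is 4, between Lib138 and Lib6.

4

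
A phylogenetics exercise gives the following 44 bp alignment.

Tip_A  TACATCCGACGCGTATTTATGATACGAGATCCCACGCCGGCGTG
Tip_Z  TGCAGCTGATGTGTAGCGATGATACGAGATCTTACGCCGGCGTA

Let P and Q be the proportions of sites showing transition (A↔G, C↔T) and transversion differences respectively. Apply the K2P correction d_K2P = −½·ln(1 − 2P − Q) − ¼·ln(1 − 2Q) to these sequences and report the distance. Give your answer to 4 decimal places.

Differing sites — 2:A/G (Ti); 5:T/G (Tv); 7:C/T (Ti); 10:C/T (Ti); 12:C/T (Ti); 16:T/G (Tv); 17:T/C (Ti); 18:T/G (Tv); 32:C/T (Ti); 33:C/T (Ti); 44:G/A (Ti).
Of the 11 differences, 8 transitions and 3 transversions over 44 sites: P = 8/44 = 0.181818, Q = 3/44 = 0.068182.
d = −0.5·ln(0.568182) − 0.25·ln(0.863636) = −0.5·(-0.565313) − 0.25·(-0.146604) = 0.3193.

0.3193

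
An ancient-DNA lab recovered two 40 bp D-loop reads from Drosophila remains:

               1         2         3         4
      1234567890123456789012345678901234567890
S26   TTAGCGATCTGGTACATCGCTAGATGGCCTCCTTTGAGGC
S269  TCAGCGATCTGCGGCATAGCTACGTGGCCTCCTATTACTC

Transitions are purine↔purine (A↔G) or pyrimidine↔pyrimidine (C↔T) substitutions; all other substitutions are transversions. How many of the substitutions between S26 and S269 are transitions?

3

Mismatches occur at site 2 (T/C, transition), site 12 (G/C, transversion), site 13 (T/G, transversion), site 14 (A/G, transition), site 18 (C/A, transversion), site 23 (G/C, transversion), site 24 (A/G, transition), site 34 (T/A, transversion), site 36 (G/T, transversion), site 38 (G/C, transversion), site 39 (G/T, transversion).
Of the 11 differences, 3 transitions and 8 transversions, so the answer is 3.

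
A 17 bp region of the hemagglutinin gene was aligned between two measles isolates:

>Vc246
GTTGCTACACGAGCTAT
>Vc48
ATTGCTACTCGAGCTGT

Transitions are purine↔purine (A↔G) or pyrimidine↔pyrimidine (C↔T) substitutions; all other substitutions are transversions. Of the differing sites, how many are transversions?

1

Mismatches occur at site 1 (G/A, transition), site 9 (A/T, transversion), site 16 (A/G, transition).
Of the 3 differences, 2 transitions and 1 transversion, so the answer is 1.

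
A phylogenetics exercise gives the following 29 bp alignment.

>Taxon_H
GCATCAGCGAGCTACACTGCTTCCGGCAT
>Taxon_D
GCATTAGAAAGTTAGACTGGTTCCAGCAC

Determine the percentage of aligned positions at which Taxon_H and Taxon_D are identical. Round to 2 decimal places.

72.41%

Mismatches occur at site 5 (C→T), site 8 (C→A), site 9 (G→A), site 12 (C→T), site 15 (C→G), site 20 (C→G), site 25 (G→A), site 29 (T→C).
21 of the 29 sites match, so the percent identity is 21/29 × 100 = 72.41%.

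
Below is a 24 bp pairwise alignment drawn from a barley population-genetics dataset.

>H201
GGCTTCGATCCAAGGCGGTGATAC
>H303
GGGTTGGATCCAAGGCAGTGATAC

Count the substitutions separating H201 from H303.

3

The sequences differ at positions 3 (C/G), 6 (C/G), 17 (G/A).
That gives 3 mismatches out of 24 aligned sites, so the Hamming distance is 3.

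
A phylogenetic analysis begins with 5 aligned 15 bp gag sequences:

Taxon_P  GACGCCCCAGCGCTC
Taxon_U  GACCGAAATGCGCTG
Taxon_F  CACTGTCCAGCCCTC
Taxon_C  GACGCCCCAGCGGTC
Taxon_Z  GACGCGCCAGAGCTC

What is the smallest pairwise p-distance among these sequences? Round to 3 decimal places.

0.067

Pairwise Hamming distances:
  Taxon_P vs Taxon_U: 7
  Taxon_P vs Taxon_F: 5
  Taxon_P vs Taxon_C: 1
  Taxon_P vs Taxon_Z: 2
  Taxon_U vs Taxon_F: 8
  Taxon_U vs Taxon_C: 8
  Taxon_U vs Taxon_Z: 8
  Taxon_F vs Taxon_C: 6
  Taxon_F vs Taxon_Z: 6
  Taxon_C vs Taxon_Z: 3
The smallest is 1 mismatch, between Taxon_P and Taxon_C; p = 1/15 = 0.067.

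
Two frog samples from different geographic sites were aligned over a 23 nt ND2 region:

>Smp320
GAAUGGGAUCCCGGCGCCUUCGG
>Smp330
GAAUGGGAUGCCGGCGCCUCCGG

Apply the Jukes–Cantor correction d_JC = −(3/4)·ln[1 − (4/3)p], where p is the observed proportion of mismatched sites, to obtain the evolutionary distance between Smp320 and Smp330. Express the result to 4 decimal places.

0.0924

Differing sites — 10:C/G; 20:U/C.
p = 2/23 = 0.086957.
d = −0.75 · ln(1 − (4/3)·0.086957) = −0.75 · ln(0.884057) = −0.75 · (-0.123234) = 0.0924.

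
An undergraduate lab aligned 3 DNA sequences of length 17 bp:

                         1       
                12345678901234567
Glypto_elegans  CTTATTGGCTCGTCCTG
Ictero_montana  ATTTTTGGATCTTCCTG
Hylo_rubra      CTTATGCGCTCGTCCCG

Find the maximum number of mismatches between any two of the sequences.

Pairwise Hamming distances:
  Glypto_elegans vs Ictero_montana: 4
  Glypto_elegans vs Hylo_rubra: 3
  Ictero_montana vs Hylo_rubra: 7
The largest is 7, between Ictero_montana and Hylo_rubra.

7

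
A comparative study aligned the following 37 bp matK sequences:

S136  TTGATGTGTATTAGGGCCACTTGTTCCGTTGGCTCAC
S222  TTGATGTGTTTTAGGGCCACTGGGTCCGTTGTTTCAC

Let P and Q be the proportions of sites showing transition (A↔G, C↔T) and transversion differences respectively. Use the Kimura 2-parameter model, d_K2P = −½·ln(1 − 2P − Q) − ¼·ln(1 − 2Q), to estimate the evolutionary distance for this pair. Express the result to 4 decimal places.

0.1494

Differing sites — 10:A/T (Tv); 22:T/G (Tv); 24:T/G (Tv); 32:G/T (Tv); 33:C/T (Ti).
Of the 5 differences, 1 transition and 4 transversions over 37 sites: P = 1/37 = 0.027027, Q = 4/37 = 0.108108.
d = −0.5·ln(0.837838) − 0.25·ln(0.783784) = −0.5·(-0.176931) − 0.25·(-0.243622) = 0.1494.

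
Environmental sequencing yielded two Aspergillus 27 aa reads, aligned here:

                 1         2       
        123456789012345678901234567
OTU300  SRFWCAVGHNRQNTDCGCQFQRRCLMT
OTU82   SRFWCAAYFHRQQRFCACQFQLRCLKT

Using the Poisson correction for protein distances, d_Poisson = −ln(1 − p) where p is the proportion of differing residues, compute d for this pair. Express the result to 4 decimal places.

0.4626

Mismatches occur at site 7 (V/A), site 8 (G/Y), site 9 (H/F), site 10 (N/H), site 13 (N/Q), site 14 (T/R), site 15 (D/F), site 17 (G/A), site 22 (R/L), site 26 (M/K).
p = 10/27 = 0.370370.
d = −ln(1 − 0.370370) = −ln(0.629630) = 0.4626.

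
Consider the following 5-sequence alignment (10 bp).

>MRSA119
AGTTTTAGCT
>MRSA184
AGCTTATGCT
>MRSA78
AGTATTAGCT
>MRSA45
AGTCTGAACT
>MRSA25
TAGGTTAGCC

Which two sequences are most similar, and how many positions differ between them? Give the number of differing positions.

1

Pairwise Hamming distances:
  MRSA119 vs MRSA184: 3
  MRSA119 vs MRSA78: 1
  MRSA119 vs MRSA45: 3
  MRSA119 vs MRSA25: 5
  MRSA184 vs MRSA78: 4
  MRSA184 vs MRSA45: 5
  MRSA184 vs MRSA25: 7
  MRSA78 vs MRSA45: 3
  MRSA78 vs MRSA25: 5
  MRSA45 vs MRSA25: 7
The smallest is 1, between MRSA119 and MRSA78.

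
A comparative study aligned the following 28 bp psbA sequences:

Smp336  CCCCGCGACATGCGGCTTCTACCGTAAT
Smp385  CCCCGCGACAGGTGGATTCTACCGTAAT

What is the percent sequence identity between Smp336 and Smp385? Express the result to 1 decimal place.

89.3%

Differing sites — 11:T/G; 13:C/T; 16:C/A.
25 of the 28 sites match, so the percent identity is 25/28 × 100 = 89.3%.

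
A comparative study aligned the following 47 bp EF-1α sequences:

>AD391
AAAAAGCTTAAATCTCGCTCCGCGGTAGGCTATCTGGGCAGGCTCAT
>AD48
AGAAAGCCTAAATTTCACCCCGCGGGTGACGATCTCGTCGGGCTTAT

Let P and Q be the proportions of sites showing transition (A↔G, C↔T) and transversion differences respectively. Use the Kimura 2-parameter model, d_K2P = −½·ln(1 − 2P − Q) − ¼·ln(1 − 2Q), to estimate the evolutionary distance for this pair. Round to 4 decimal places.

0.3558

Differing sites — 2:A/G (Ti); 8:T/C (Ti); 14:C/T (Ti); 17:G/A (Ti); 19:T/C (Ti); 26:T/G (Tv); 27:A/T (Tv); 29:G/A (Ti); 31:T/G (Tv); 36:G/C (Tv); 38:G/T (Tv); 40:A/G (Ti); 45:C/T (Ti).
Of the 13 differences, 8 transitions and 5 transversions over 47 sites: P = 8/47 = 0.170213, Q = 5/47 = 0.106383.
d = −0.5·ln(0.553191) − 0.25·ln(0.787234) = −0.5·(-0.592052) − 0.25·(-0.239230) = 0.3558.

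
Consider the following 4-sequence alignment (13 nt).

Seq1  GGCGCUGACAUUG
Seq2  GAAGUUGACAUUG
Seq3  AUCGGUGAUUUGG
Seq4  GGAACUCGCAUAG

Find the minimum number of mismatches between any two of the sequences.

Pairwise Hamming distances:
  Seq1 vs Seq2: 3
  Seq1 vs Seq3: 6
  Seq1 vs Seq4: 5
  Seq2 vs Seq3: 7
  Seq2 vs Seq4: 6
  Seq3 vs Seq4: 10
The smallest is 3, between Seq1 and Seq2.

3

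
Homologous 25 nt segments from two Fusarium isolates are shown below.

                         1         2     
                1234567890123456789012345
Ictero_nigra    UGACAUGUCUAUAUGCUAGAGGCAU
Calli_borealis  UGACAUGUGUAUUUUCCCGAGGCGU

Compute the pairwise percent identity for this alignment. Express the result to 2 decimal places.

Differing sites — 9:C/G; 13:A/U; 15:G/U; 17:U/C; 18:A/C; 24:A/G.
19 of the 25 sites match, so the percent identity is 19/25 × 100 = 76.00%.

76.00%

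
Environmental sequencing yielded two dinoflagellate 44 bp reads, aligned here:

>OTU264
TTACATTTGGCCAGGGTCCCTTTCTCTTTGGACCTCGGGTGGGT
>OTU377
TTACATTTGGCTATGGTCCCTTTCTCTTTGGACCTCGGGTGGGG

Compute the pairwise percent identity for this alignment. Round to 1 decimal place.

93.2%

Mismatches occur at site 12 (C→T), site 14 (G→T), site 44 (T→G).
41 of the 44 sites match, so the percent identity is 41/44 × 100 = 93.2%.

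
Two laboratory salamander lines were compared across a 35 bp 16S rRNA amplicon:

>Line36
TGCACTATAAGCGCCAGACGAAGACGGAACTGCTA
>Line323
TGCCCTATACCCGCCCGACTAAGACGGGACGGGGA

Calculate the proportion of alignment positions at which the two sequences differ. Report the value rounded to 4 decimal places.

0.2571

Differing sites — 4:A/C; 10:A/C; 11:G/C; 16:A/C; 20:G/T; 28:A/G; 31:T/G; 33:C/G; 34:T/G.
There are 9 differences over 35 sites, so p = 9/35 = 0.2571.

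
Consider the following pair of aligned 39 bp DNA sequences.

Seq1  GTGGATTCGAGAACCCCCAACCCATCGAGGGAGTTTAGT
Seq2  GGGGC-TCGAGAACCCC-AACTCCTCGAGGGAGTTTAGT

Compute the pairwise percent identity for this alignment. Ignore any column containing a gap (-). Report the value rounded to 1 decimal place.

89.2%

Excluding the 2 gap columns leaves 37 comparable sites.
Mismatches occur at site 2 (T/G), site 5 (A/C), site 22 (C/T), site 24 (A/C).
33 of the 37 comparable sites match, so the percent identity is 33/37 × 100 = 89.2%.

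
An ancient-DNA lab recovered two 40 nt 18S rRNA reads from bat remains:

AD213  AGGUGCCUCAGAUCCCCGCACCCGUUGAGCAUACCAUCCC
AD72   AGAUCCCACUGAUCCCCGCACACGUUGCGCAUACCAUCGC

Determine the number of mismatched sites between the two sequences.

7

Mismatches occur at site 3 (G→A), site 5 (G→C), site 8 (U→A), site 10 (A→U), site 22 (C→A), site 28 (A→C), site 39 (C→G).
That gives 7 mismatches out of 40 aligned sites, so the Hamming distance is 7.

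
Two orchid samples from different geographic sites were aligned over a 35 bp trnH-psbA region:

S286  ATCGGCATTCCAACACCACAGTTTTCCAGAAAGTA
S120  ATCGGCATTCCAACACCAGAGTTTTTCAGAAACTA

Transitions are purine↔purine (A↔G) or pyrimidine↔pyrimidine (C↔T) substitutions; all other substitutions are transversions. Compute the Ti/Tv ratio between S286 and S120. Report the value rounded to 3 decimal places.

0.500

The sequences differ at positions 19 (C/G, transversion), 26 (C/T, transition), 33 (G/C, transversion).
Of the 3 differences, 1 transition and 2 transversions, so Ti/Tv = 1/2 = 0.500.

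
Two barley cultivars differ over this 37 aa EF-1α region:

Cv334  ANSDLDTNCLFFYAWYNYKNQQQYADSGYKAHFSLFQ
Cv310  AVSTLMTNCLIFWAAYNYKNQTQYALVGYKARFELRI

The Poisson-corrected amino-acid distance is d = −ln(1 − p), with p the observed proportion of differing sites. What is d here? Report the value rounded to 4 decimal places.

The sequences differ at positions 2 (N/V), 4 (D/T), 6 (D/M), 11 (F/I), 13 (Y/W), 15 (W/A), 22 (Q/T), 26 (D/L), 27 (S/V), 32 (H/R), 34 (S/E), 36 (F/R), 37 (Q/I).
p = 13/37 = 0.351351.
d = −ln(1 − 0.351351) = −ln(0.648649) = 0.4329.

0.4329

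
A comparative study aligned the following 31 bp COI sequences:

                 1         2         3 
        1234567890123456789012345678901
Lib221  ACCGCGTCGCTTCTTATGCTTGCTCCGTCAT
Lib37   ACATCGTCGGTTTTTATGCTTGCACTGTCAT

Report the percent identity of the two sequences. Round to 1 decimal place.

Mismatches occur at site 3 (C↔A), site 4 (G↔T), site 10 (C↔G), site 13 (C↔T), site 24 (T↔A), site 26 (C↔T).
25 of the 31 sites match, so the percent identity is 25/31 × 100 = 80.6%.

80.6%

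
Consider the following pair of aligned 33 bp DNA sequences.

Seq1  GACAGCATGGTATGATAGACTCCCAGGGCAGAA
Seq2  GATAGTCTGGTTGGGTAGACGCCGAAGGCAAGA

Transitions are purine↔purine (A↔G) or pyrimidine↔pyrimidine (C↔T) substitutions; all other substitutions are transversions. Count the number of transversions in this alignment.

The sequences differ at positions 3 (C/T, transition), 6 (C/T, transition), 7 (A/C, transversion), 12 (A/T, transversion), 13 (T/G, transversion), 15 (A/G, transition), 21 (T/G, transversion), 24 (C/G, transversion), 26 (G/A, transition), 31 (G/A, transition), 32 (A/G, transition).
Of the 11 differences, 6 transitions and 5 transversions, so the answer is 5.

5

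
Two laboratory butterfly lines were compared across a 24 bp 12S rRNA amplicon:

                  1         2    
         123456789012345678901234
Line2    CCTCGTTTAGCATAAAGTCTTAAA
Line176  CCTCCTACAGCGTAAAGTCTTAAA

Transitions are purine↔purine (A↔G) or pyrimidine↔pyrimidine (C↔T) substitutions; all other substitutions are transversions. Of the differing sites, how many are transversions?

Differing sites — 5:G/C (Tv); 7:T/A (Tv); 8:T/C (Ti); 12:A/G (Ti).
Of the 4 differences, 2 transitions and 2 transversions, so the answer is 2.

2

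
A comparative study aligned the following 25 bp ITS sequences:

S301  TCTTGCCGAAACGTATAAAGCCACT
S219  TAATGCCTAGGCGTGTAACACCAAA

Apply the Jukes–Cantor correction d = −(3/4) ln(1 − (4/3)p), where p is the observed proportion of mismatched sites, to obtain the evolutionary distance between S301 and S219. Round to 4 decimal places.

The sequences differ at positions 2 (C/A), 3 (T/A), 8 (G/T), 10 (A/G), 11 (A/G), 15 (A/G), 19 (A/C), 20 (G/A), 24 (C/A), 25 (T/A).
p = 10/25 = 0.400000.
d = −0.75 · ln(1 − (4/3)·0.400000) = −0.75 · ln(0.466667) = −0.75 · (-0.762139) = 0.5716.

0.5716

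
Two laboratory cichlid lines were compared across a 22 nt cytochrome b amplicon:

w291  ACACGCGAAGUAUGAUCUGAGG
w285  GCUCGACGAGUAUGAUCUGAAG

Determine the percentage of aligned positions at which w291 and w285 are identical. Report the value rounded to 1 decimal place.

Mismatches occur at site 1 (A/G), site 3 (A/U), site 6 (C/A), site 7 (G/C), site 8 (A/G), site 21 (G/A).
16 of the 22 sites match, so the percent identity is 16/22 × 100 = 72.7%.

72.7%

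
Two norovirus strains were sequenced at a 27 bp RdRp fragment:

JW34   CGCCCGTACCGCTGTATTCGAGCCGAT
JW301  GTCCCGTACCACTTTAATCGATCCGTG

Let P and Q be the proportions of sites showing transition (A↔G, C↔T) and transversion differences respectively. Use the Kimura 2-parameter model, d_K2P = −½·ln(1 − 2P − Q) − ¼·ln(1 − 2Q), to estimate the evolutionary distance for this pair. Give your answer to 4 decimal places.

0.3855

Differing sites — 1:C/G (Tv); 2:G/T (Tv); 11:G/A (Ti); 14:G/T (Tv); 17:T/A (Tv); 22:G/T (Tv); 26:A/T (Tv); 27:T/G (Tv).
Of the 8 differences, 1 transition and 7 transversions over 27 sites: P = 1/27 = 0.037037, Q = 7/27 = 0.259259.
d = −0.5·ln(0.666667) − 0.25·ln(0.481482) = −0.5·(-0.405465) − 0.25·(-0.730886) = 0.3855.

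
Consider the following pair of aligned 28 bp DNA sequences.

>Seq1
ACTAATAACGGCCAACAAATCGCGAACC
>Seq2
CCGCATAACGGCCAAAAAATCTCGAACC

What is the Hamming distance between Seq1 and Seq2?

5

Mismatches occur at site 1 (A/C), site 3 (T/G), site 4 (A/C), site 16 (C/A), site 22 (G/T).
That gives 5 mismatches out of 28 aligned sites, so the Hamming distance is 5.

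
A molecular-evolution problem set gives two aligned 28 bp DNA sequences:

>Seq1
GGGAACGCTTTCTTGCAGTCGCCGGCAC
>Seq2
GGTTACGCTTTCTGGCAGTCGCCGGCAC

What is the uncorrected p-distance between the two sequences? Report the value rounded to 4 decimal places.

The sequences differ at positions 3 (G/T), 4 (A/T), 14 (T/G).
There are 3 differences over 28 sites, so p = 3/28 = 0.1071.

0.1071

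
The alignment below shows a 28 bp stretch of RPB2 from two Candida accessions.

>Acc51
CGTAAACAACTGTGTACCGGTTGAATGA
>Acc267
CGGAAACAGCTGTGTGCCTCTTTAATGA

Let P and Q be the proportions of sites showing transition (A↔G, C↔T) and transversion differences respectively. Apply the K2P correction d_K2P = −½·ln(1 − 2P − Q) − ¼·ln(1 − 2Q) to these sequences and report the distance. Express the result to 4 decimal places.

0.2524

Mismatches occur at site 3 (T/G, transversion), site 9 (A/G, transition), site 16 (A/G, transition), site 19 (G/T, transversion), site 20 (G/C, transversion), site 23 (G/T, transversion).
Of the 6 differences, 2 transitions and 4 transversions over 28 sites: P = 2/28 = 0.071429, Q = 4/28 = 0.142857.
d = −0.5·ln(0.714285) − 0.25·ln(0.714286) = −0.5·(-0.336473) − 0.25·(-0.336472) = 0.2524.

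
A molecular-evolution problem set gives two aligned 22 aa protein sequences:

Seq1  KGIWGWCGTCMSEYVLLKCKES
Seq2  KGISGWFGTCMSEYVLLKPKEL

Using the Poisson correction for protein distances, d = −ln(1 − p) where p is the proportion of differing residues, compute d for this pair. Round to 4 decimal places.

Differing sites — 4:W/S; 7:C/F; 19:C/P; 22:S/L.
p = 4/22 = 0.181818.
d = −ln(1 − 0.181818) = −ln(0.818182) = 0.2007.

0.2007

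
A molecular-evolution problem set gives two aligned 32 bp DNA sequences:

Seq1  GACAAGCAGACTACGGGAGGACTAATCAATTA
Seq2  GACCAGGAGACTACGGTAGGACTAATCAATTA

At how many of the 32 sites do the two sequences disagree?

The sequences differ at positions 4 (A/C), 7 (C/G), 17 (G/T).
That gives 3 mismatches out of 32 aligned sites, so the Hamming distance is 3.

3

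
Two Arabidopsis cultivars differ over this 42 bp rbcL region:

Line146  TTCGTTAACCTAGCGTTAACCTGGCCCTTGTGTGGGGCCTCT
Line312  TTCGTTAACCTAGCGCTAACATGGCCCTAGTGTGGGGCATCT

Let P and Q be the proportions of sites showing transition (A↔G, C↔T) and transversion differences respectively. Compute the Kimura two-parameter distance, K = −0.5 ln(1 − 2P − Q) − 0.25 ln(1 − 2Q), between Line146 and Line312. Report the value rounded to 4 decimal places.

0.1019

Mismatches occur at site 16 (T→C, transition), site 21 (C→A, transversion), site 29 (T→A, transversion), site 39 (C→A, transversion).
Of the 4 differences, 1 transition and 3 transversions over 42 sites: P = 1/42 = 0.023810, Q = 3/42 = 0.071429.
d = −0.5·ln(0.880951) − 0.25·ln(0.857142) = −0.5·(-0.126753) − 0.25·(-0.154152) = 0.1019.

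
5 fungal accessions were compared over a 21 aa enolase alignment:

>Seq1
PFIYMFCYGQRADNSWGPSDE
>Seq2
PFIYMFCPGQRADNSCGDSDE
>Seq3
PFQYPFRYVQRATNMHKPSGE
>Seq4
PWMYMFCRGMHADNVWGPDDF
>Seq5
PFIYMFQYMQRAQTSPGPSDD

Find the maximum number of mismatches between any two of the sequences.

15

Pairwise Hamming distances:
  Seq1 vs Seq2: 3
  Seq1 vs Seq3: 9
  Seq1 vs Seq4: 8
  Seq1 vs Seq5: 6
  Seq2 vs Seq3: 11
  Seq2 vs Seq4: 10
  Seq2 vs Seq5: 8
  Seq3 vs Seq4: 15
  Seq3 vs Seq5: 11
  Seq4 vs Seq5: 13
The largest is 15, between Seq3 and Seq4.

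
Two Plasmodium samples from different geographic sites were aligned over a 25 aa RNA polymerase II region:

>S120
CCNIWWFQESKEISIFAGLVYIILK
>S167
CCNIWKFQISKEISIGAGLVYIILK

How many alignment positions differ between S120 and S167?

Mismatches occur at site 6 (W↔K), site 9 (E↔I), site 16 (F↔G).
That gives 3 mismatches out of 25 aligned sites, so the Hamming distance is 3.

3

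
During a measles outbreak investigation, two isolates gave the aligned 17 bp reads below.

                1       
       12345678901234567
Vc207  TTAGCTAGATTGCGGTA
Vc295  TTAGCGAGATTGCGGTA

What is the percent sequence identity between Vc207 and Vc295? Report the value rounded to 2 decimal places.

94.12%

Differing sites — 6:T/G.
16 of the 17 sites match, so the percent identity is 16/17 × 100 = 94.12%.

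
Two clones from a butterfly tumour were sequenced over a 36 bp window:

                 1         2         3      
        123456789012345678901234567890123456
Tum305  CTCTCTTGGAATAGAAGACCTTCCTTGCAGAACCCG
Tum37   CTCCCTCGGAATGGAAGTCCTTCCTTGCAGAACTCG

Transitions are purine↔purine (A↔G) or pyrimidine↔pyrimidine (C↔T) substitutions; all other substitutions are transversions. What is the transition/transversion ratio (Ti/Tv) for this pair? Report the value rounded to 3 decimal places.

4.000

Differing sites — 4:T/C (Ti); 7:T/C (Ti); 13:A/G (Ti); 18:A/T (Tv); 34:C/T (Ti).
Of the 5 differences, 4 transitions and 1 transversion, so Ti/Tv = 4/1 = 4.000.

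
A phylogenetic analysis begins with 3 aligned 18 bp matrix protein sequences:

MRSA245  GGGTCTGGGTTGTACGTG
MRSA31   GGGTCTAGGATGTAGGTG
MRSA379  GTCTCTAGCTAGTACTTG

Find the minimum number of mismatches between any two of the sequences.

3

Pairwise Hamming distances:
  MRSA245 vs MRSA31: 3
  MRSA245 vs MRSA379: 6
  MRSA31 vs MRSA379: 7
The smallest is 3, between MRSA245 and MRSA31.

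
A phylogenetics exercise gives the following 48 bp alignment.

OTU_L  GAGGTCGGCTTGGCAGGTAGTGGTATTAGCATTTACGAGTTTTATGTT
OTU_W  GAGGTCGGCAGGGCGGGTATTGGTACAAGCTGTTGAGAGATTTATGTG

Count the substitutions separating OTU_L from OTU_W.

Mismatches occur at site 10 (T/A), site 11 (T/G), site 15 (A/G), site 20 (G/T), site 26 (T/C), site 27 (T/A), site 31 (A/T), site 32 (T/G), site 35 (A/G), site 36 (C/A), site 40 (T/A), site 48 (T/G).
That gives 12 mismatches out of 48 aligned sites, so the Hamming distance is 12.

12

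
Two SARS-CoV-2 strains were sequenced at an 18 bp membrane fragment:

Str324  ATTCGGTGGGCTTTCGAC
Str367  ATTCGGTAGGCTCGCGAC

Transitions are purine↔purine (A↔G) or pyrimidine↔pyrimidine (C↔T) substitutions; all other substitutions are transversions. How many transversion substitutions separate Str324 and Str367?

1

Mismatches occur at site 8 (G↔A, transition), site 13 (T↔C, transition), site 14 (T↔G, transversion).
Of the 3 differences, 2 transitions and 1 transversion, so the answer is 1.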